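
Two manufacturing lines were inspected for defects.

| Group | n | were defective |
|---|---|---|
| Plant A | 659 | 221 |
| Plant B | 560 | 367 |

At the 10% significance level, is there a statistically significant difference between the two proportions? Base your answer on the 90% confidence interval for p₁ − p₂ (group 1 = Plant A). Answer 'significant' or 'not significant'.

p̂₁ = 221/659 = 0.3354 and p̂₂ = 367/560 = 0.6554.
SE₁ = √(p̂₁(1−p̂₁)/n₁) = √(0.3354·0.6646/659) = 0.01839; SE₂ = √(0.6554·0.3446/560) = 0.02008.
Independent samples: SE of the difference = √(SE₁² + SE₂²) = √(0.0003381921 + 0.0004032064) = 0.02723.
z* for 90% confidence is 1.645, so the margin of error is 1.645 × 0.02723 = 0.04479.
Point estimate p̂₁ − p̂₂ = 0.3354 − 0.6554 = -0.3200.
-0.3200 ± 0.04479 → (-0.36479, -0.27521).
The interval (-0.36479, -0.27521) does not contain 0, so the difference is significant.

significant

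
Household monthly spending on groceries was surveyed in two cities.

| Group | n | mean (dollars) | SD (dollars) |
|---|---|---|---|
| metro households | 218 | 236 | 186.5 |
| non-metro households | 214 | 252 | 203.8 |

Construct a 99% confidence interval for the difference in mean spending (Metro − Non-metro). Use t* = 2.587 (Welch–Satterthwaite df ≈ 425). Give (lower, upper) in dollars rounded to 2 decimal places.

(-64.65, 32.65)

Per-group SEs: s₁/√n₁ = 186.5/√218 = 12.6314, s₂/√n₂ = 203.8/√214 = 13.9315.
Unpooled SE of the difference: √(159.55226596 + 194.08669225) = 18.8053.
Margin of error = t* · SE = 2.587 × 18.8053 = 48.6493.
x̄₁ − x̄₂ = 236 − 252 = -16.0000.
CI: -16.0000 ± 48.6493 = (-64.65, 32.65).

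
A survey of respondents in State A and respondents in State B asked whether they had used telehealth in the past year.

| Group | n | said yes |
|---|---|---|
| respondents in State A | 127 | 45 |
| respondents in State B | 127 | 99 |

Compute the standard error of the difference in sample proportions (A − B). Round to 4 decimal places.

0.0562

p̂₁ = 45/127 = 0.3543 and p̂₂ = 99/127 = 0.7795.
SE₁ = √(p̂₁(1−p̂₁)/n₁) = √(0.3543·0.6457/127) = 0.04244; SE₂ = √(0.7795·0.2205/127) = 0.03679.
Independent samples: SE of the difference = √(SE₁² + SE₂²) = √(0.0018011536 + 0.0013535041) = 0.05617.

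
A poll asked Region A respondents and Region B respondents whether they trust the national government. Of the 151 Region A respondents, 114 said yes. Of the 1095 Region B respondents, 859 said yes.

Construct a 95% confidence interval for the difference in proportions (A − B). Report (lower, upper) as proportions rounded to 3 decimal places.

(-0.102, 0.043)

First, p̂₁ = 114/151 = 0.7550; p̂₂ = 859/1095 = 0.7845.
The two standard errors are √(0.7550×0.2450/151) = 0.03500 and √(0.7845×0.2155/1095) = 0.01243.
Because the samples are independent, SE_diff = √(0.03500² + 0.01243²) = 0.03714.
Using z* = 1.960 for 95%, ME = 1.960 × 0.03714 = 0.07279.
p̂₁ − p̂₂ = -0.0295; interval -0.0295 ± 0.07279 gives (-0.102, 0.043).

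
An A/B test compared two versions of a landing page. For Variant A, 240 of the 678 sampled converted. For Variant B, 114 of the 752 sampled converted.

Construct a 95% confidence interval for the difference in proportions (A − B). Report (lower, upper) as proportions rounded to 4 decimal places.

(0.1582, 0.2466)

First, p̂₁ = 240/678 = 0.3540; p̂₂ = 114/752 = 0.1516.
The two standard errors are √(0.3540×0.6460/678) = 0.01837 and √(0.1516×0.8484/752) = 0.01308.
Because the samples are independent, SE_diff = √(0.01837² + 0.01308²) = 0.02255.
Using z* = 1.960 for 95%, ME = 1.960 × 0.02255 = 0.04420.
p̂₁ − p̂₂ = 0.2024; interval 0.2024 ± 0.04420 gives (0.1582, 0.2466).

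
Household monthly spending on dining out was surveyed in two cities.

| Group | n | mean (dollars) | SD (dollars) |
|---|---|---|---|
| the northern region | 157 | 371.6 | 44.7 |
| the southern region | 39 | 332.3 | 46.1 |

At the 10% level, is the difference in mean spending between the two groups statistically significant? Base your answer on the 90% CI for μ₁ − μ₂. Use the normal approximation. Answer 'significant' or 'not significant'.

significant

SE₁ = s₁/√n₁ = 44.7/√157 = 3.5674; SE₂ = 46.1/√39 = 7.3819.
Independent samples, unequal variances: SE_diff = √(SE₁² + SE₂²) = √(12.72634276 + 54.49244761) = 8.1987.
z* = 1.645, so margin of error = 1.645 × 8.1987 = 13.4869.
Difference in means = 371.6 − 332.3 = 39.3000.
39.3000 ± 13.4869 → (25.8131, 52.7869).
The interval (25.8131, 52.7869) does not contain 0, so the difference is significant.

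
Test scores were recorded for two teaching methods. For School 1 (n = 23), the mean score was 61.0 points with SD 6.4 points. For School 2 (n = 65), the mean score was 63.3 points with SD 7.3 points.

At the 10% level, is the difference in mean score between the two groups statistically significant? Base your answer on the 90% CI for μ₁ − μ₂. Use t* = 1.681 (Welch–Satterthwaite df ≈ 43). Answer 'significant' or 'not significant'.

not significant

Standard errors of each mean: 6.4/√23 = 1.3345 and 7.3/√65 = 0.9055.
SE(x̄₁ − x̄₂) = √(1.3345² + 0.9055²) = 1.6127 for independent samples with unequal variances.
With t* = 1.681, the margin is 1.681 × 1.6127 = 2.7109.
x̄₁ − x̄₂ = 61.0 − 63.3 = -2.3000; the interval is -2.3000 ± 2.7109 = (-5.0109, 0.4109).
The interval (-5.0109, 0.4109) contains 0, so the difference is not significant.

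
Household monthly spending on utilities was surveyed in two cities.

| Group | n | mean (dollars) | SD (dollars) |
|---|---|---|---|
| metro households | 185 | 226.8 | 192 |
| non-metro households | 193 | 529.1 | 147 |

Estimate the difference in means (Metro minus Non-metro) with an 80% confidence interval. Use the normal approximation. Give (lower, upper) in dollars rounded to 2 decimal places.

Per-group SEs: s₁/√n₁ = 192/√185 = 14.1161, s₂/√n₂ = 147/√193 = 10.5813.
Unpooled SE of the difference: √(199.26427921 + 111.96390969) = 17.6417.
Margin of error = z* · SE = 1.282 × 17.6417 = 22.6167.
x̄₁ − x̄₂ = 226.8 − 529.1 = -302.3000.
CI: -302.3000 ± 22.6167 = (-324.92, -279.68).

(-324.92, -279.68)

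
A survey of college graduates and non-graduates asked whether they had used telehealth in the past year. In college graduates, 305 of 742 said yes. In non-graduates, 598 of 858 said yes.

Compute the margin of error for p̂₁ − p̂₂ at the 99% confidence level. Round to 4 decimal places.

First, p̂₁ = 305/742 = 0.4111; p̂₂ = 598/858 = 0.6970.
The two standard errors are √(0.4111×0.5889/742) = 0.01806 and √(0.6970×0.3030/858) = 0.01569.
Because the samples are independent, SE_diff = √(0.01806² + 0.01569²) = 0.02392.
Using z* = 2.576 for 99%, ME = 2.576 × 0.02392 = 0.06162.

0.0616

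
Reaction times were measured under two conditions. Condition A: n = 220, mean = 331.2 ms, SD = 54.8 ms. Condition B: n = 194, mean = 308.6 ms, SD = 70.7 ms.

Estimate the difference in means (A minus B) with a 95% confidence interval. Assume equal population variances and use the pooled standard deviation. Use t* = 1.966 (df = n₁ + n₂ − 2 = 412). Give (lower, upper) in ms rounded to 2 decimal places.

Pooled variance s_p² = [219·54.8² + 193·70.7²] / (220+194−2) = 3937.8018, so s_p = 62.7519.
SE_diff = s_p·√(1/n₁ + 1/n₂) = 62.7519·√(1/220 + 1/194) = 6.1804.
t* = 1.966; margin = 1.966 × 6.1804 = 12.1507.
Difference = 331.2 − 308.6 = 22.6000.
22.6000 ± 12.1507 → (10.45, 34.75).

(10.45, 34.75)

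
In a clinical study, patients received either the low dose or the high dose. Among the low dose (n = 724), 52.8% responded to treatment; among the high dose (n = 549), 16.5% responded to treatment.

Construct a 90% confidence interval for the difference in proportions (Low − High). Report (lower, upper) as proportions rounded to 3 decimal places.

The two standard errors are √(0.5280×0.4720/724) = 0.01855 and √(0.1650×0.8350/549) = 0.01584.
Because the samples are independent, SE_diff = √(0.01855² + 0.01584²) = 0.02439.
Using z* = 1.645 for 90%, ME = 1.645 × 0.02439 = 0.04012.
p̂₁ − p̂₂ = 0.3630; interval 0.3630 ± 0.04012 gives (0.323, 0.403).

(0.323, 0.403)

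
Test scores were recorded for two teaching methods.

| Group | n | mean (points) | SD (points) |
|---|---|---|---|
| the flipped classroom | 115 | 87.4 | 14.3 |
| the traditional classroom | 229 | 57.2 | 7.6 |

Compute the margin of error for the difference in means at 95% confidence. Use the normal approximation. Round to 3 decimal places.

2.793

SE₁ = s₁/√n₁ = 14.3/√115 = 1.3335; SE₂ = 7.6/√229 = 0.5022.
Independent samples, unequal variances: SE_diff = √(SE₁² + SE₂²) = √(1.77822225 + 0.25220484) = 1.4249.
z* = 1.960, so margin of error = 1.960 × 1.4249 = 2.7928.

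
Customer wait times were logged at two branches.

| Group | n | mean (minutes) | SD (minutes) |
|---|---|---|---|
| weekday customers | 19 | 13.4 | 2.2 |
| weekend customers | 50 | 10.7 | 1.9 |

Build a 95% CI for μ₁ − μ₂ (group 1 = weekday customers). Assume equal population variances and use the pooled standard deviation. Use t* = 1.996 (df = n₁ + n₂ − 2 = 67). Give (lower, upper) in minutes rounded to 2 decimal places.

Pooled variance s_p² = [18·2.2² + 49·1.9²] / (19+50−2) = 3.9404, so s_p = 1.9850.
SE_diff = s_p·√(1/n₁ + 1/n₂) = 1.9850·√(1/19 + 1/50) = 0.5350.
t* = 1.996; margin = 1.996 × 0.5350 = 1.0679.
Difference = 13.4 − 10.7 = 2.7000.
2.7000 ± 1.0679 → (1.63, 3.77).

(1.63, 3.77)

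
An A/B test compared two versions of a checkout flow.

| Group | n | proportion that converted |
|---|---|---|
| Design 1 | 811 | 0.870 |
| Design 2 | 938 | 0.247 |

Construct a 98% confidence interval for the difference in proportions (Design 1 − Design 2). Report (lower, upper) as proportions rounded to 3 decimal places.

(0.580, 0.666)

The two standard errors are √(0.8700×0.1300/811) = 0.01181 and √(0.2470×0.7530/938) = 0.01408.
Because the samples are independent, SE_diff = √(0.01181² + 0.01408²) = 0.01838.
Using z* = 2.326 for 98%, ME = 2.326 × 0.01838 = 0.04275.
p̂₁ − p̂₂ = 0.6230; interval 0.6230 ± 0.04275 gives (0.580, 0.666).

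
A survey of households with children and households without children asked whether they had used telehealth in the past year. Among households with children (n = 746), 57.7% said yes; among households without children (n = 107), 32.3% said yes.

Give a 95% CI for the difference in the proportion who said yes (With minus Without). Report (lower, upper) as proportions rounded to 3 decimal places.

(0.159, 0.349)

The two standard errors are √(0.5770×0.4230/746) = 0.01809 and √(0.3230×0.6770/107) = 0.04521.
Because the samples are independent, SE_diff = √(0.01809² + 0.04521²) = 0.04869.
Using z* = 1.960 for 95%, ME = 1.960 × 0.04869 = 0.09543.
p̂₁ − p̂₂ = 0.2540; interval 0.2540 ± 0.09543 gives (0.159, 0.349).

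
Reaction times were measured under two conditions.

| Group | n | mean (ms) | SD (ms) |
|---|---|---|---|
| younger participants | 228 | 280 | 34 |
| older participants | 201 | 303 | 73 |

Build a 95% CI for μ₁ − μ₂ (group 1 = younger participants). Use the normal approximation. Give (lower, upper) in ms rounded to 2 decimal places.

(-34.01, -11.99)

Standard errors of each mean: 34/√228 = 2.2517 and 73/√201 = 5.1490.
SE(x̄₁ − x̄₂) = √(2.2517² + 5.1490²) = 5.6198 for independent samples with unequal variances.
With z* = 1.960, the margin is 1.960 × 5.6198 = 11.0148.
x̄₁ − x̄₂ = 280 − 303 = -23.0000; the interval is -23.0000 ± 11.0148 = (-34.01, -11.99).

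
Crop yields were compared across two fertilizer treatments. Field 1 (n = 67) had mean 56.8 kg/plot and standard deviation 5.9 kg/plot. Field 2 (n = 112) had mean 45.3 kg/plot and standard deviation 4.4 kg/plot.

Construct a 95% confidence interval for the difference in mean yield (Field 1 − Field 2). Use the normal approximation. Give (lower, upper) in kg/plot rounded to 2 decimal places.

(9.87, 13.13)

Per-group SEs: s₁/√n₁ = 5.9/√67 = 0.7208, s₂/√n₂ = 4.4/√112 = 0.4158.
Unpooled SE of the difference: √(0.51955264 + 0.17288964) = 0.8321.
Margin of error = z* · SE = 1.960 × 0.8321 = 1.6309.
x̄₁ − x̄₂ = 56.8 − 45.3 = 11.5000.
CI: 11.5000 ± 1.6309 = (9.87, 13.13).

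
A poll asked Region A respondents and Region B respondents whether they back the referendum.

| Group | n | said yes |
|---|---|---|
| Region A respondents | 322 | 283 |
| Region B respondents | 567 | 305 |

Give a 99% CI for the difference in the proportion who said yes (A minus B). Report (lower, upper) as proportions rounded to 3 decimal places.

(0.270, 0.412)

p̂₁ = 283/322 = 0.8789 and p̂₂ = 305/567 = 0.5379.
SE₁ = √(p̂₁(1−p̂₁)/n₁) = √(0.8789·0.1211/322) = 0.01818; SE₂ = √(0.5379·0.4621/567) = 0.02094.
Independent samples: SE of the difference = √(SE₁² + SE₂²) = √(0.0003305124 + 0.0004384836) = 0.02773.
z* for 99% confidence is 2.576, so the margin of error is 2.576 × 0.02773 = 0.07143.
Point estimate p̂₁ − p̂₂ = 0.8789 − 0.5379 = 0.3410.
0.3410 ± 0.07143 → (0.270, 0.412).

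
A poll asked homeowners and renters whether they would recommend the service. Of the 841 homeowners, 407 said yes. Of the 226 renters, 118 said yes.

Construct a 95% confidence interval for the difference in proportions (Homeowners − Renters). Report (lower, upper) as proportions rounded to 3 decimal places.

(-0.112, 0.035)

First, p̂₁ = 407/841 = 0.4839; p̂₂ = 118/226 = 0.5221.
The two standard errors are √(0.4839×0.5161/841) = 0.01723 and √(0.5221×0.4779/226) = 0.03323.
Because the samples are independent, SE_diff = √(0.01723² + 0.03323²) = 0.03743.
Using z* = 1.960 for 95%, ME = 1.960 × 0.03743 = 0.07336.
p̂₁ − p̂₂ = -0.0382; interval -0.0382 ± 0.07336 gives (-0.112, 0.035).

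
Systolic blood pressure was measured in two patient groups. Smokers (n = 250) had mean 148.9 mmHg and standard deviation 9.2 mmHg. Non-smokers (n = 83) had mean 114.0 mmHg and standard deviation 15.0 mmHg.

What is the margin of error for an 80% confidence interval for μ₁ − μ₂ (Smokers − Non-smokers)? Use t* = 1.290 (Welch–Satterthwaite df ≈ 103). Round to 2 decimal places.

2.25

Standard errors of each mean: 9.2/√250 = 0.5819 and 15.0/√83 = 1.6465.
SE(x̄₁ − x̄₂) = √(0.5819² + 1.6465²) = 1.7463 for independent samples with unequal variances.
With t* = 1.290, the margin is 1.290 × 1.7463 = 2.2527.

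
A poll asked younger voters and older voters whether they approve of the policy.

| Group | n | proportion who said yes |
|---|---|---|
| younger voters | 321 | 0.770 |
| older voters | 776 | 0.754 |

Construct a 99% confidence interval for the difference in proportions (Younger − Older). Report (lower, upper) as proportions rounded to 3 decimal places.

Each SE is √(p̂(1−p̂)/n): √(0.7700·0.2300/321) = 0.02349 and √(0.7540·0.2460/776) = 0.01546.
SE(p̂₁ − p̂₂) = √(SE₁² + SE₂²) = √(0.0005517801 + 0.0002390116) = 0.02812, since the two samples are independent.
At 99% confidence z* = 2.576; margin = 2.576 × 0.02812 = 0.07244.
The difference is 0.7700 − 0.7540 = 0.0160, so the interval is 0.0160 ± 0.07244 = (-0.056, 0.088).

(-0.056, 0.088)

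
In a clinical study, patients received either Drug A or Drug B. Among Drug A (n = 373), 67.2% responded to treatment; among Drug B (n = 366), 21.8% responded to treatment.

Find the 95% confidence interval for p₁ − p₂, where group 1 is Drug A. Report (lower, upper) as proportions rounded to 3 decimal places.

(0.390, 0.518)

The two standard errors are √(0.6720×0.3280/373) = 0.02431 and √(0.2180×0.7820/366) = 0.02158.
Because the samples are independent, SE_diff = √(0.02431² + 0.02158²) = 0.03251.
Using z* = 1.960 for 95%, ME = 1.960 × 0.03251 = 0.06372.
p̂₁ − p̂₂ = 0.4540; interval 0.4540 ± 0.06372 gives (0.390, 0.518).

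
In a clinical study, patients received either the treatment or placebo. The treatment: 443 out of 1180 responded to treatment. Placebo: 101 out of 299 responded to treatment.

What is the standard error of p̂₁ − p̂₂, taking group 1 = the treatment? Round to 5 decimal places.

First, p̂₁ = 443/1180 = 0.3754; p̂₂ = 101/299 = 0.3378.
The two standard errors are √(0.3754×0.6246/1180) = 0.01410 and √(0.3378×0.6622/299) = 0.02735.
Because the samples are independent, SE_diff = √(0.01410² + 0.02735²) = 0.03077.

0.03077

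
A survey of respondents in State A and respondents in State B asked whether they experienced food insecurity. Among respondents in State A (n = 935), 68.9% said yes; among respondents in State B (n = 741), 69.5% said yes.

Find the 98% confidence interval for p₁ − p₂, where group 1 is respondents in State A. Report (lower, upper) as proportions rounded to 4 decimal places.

The two standard errors are √(0.6890×0.3110/935) = 0.01514 and √(0.6950×0.3050/741) = 0.01691.
Because the samples are independent, SE_diff = √(0.01514² + 0.01691²) = 0.02270.
Using z* = 2.326 for 98%, ME = 2.326 × 0.02270 = 0.05280.
p̂₁ − p̂₂ = -0.0060; interval -0.0060 ± 0.05280 gives (-0.0588, 0.0468).

(-0.0588, 0.0468)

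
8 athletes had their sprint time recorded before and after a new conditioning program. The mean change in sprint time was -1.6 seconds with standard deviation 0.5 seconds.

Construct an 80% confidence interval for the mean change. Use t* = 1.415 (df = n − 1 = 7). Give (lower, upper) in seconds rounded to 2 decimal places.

(-1.85, -1.35)

This is a matched-pairs design, so SE = s_d/√n = 0.5/√8 = 0.1768.
Margin = 1.415 × 0.1768 = 0.2502; the interval is -1.6 ± 0.2502 = (-1.85, -1.35).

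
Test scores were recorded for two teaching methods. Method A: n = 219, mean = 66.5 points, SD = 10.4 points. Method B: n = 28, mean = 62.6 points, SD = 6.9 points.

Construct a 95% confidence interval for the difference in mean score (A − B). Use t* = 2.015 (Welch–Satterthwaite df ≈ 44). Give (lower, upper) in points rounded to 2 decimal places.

(0.92, 6.88)

Standard errors of each mean: 10.4/√219 = 0.7028 and 6.9/√28 = 1.3040.
SE(x̄₁ − x̄₂) = √(0.7028² + 1.3040²) = 1.4813 for independent samples with unequal variances.
With t* = 2.015, the margin is 2.015 × 1.4813 = 2.9848.
x̄₁ − x̄₂ = 66.5 − 62.6 = 3.9000; the interval is 3.9000 ± 2.9848 = (0.92, 6.88).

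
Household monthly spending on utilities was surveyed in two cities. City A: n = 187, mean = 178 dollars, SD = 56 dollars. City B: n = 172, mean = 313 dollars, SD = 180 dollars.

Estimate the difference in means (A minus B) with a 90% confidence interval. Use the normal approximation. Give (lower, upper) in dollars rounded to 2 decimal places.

SE₁ = s₁/√n₁ = 56/√187 = 4.0951; SE₂ = 180/√172 = 13.7249.
Independent samples, unequal variances: SE_diff = √(SE₁² + SE₂²) = √(16.76984401 + 188.37288001) = 14.3228.
z* = 1.645, so margin of error = 1.645 × 14.3228 = 23.5610.
Difference in means = 178 − 313 = -135.0000.
-135.0000 ± 23.5610 → (-158.56, -111.44).

(-158.56, -111.44)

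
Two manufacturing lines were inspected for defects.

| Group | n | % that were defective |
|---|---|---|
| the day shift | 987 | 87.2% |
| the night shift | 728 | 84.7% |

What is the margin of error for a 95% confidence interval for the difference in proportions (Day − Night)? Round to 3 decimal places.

0.033

SE₁ = √(p̂₁(1−p̂₁)/n₁) = √(0.8720·0.1280/987) = 0.01063; SE₂ = √(0.8470·0.1530/728) = 0.01334.
Independent samples: SE of the difference = √(SE₁² + SE₂²) = √(0.0001129969 + 0.0001779556) = 0.01706.
z* for 95% confidence is 1.960, so the margin of error is 1.960 × 0.01706 = 0.03344.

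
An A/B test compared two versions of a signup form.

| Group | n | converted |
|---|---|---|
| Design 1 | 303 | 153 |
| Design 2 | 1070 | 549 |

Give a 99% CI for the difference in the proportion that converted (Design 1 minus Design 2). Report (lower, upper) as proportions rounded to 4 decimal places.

(-0.0919, 0.0757)

Sample proportions: 153/303 = 0.5050, 549/1070 = 0.5131.
Each SE is √(p̂(1−p̂)/n): √(0.5050·0.4950/303) = 0.02872 and √(0.5131·0.4869/1070) = 0.01528.
SE(p̂₁ − p̂₂) = √(SE₁² + SE₂²) = √(0.0008248384 + 0.0002334784) = 0.03253, since the two samples are independent.
At 99% confidence z* = 2.576; margin = 2.576 × 0.03253 = 0.08380.
The difference is 0.5050 − 0.5131 = -0.0081, so the interval is -0.0081 ± 0.08380 = (-0.0919, 0.0757).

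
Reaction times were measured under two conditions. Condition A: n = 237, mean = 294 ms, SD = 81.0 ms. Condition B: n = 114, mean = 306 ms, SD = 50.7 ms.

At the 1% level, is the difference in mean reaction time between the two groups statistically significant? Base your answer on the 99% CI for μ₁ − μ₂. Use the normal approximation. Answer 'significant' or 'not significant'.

not significant

Standard errors of each mean: 81.0/√237 = 5.2615 and 50.7/√114 = 4.7485.
SE(x̄₁ − x̄₂) = √(5.2615² + 4.7485²) = 7.0874 for independent samples with unequal variances.
With z* = 2.576, the margin is 2.576 × 7.0874 = 18.2571.
x̄₁ − x̄₂ = 294 − 306 = -12.0000; the interval is -12.0000 ± 18.2571 = (-30.2571, 6.2571).
The interval (-30.2571, 6.2571) contains 0, so the difference is not significant.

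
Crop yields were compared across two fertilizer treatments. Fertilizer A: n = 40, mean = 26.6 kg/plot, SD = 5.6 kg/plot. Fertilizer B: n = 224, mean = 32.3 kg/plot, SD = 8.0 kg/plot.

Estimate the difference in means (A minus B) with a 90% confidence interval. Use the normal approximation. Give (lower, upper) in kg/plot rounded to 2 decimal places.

(-7.40, -4.00)

Standard errors of each mean: 5.6/√40 = 0.8854 and 8.0/√224 = 0.5345.
SE(x̄₁ − x̄₂) = √(0.8854² + 0.5345²) = 1.0342 for independent samples with unequal variances.
With z* = 1.645, the margin is 1.645 × 1.0342 = 1.7013.
x̄₁ − x̄₂ = 26.6 − 32.3 = -5.7000; the interval is -5.7000 ± 1.7013 = (-7.40, -4.00).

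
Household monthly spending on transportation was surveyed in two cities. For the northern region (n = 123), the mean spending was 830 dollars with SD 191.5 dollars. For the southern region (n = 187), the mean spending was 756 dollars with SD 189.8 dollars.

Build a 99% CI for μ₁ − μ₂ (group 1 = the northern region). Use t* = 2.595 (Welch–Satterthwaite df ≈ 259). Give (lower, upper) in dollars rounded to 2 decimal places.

Per-group SEs: s₁/√n₁ = 191.5/√123 = 17.2670, s₂/√n₂ = 189.8/√187 = 13.8796.
Unpooled SE of the difference: √(298.149289 + 192.64329616) = 22.1538.
Margin of error = t* · SE = 2.595 × 22.1538 = 57.4891.
x̄₁ − x̄₂ = 830 − 756 = 74.0000.
CI: 74.0000 ± 57.4891 = (16.51, 131.49).

(16.51, 131.49)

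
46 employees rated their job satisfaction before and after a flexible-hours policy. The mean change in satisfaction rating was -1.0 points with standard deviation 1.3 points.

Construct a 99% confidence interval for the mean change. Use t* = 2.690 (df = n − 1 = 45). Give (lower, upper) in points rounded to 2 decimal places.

(-1.52, -0.48)

Paired design: SE = s_d/√n = 1.3/√46 = 0.1917.
t* = 2.690; margin of error = 2.690 × 0.1917 = 0.5157.
-1.0 ± 0.5157 → (-1.52, -0.48).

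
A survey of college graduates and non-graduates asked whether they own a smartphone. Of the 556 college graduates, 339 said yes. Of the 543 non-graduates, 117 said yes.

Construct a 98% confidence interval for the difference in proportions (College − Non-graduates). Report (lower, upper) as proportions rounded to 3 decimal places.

(0.331, 0.457)

p̂₁ = 339/556 = 0.6097 and p̂₂ = 117/543 = 0.2155.
SE₁ = √(p̂₁(1−p̂₁)/n₁) = √(0.6097·0.3903/556) = 0.02069; SE₂ = √(0.2155·0.7845/543) = 0.01764.
Independent samples: SE of the difference = √(SE₁² + SE₂²) = √(0.0004280761 + 0.0003111696) = 0.02719.
z* for 98% confidence is 2.326, so the margin of error is 2.326 × 0.02719 = 0.06324.
Point estimate p̂₁ − p̂₂ = 0.6097 − 0.2155 = 0.3942.
0.3942 ± 0.06324 → (0.331, 0.457).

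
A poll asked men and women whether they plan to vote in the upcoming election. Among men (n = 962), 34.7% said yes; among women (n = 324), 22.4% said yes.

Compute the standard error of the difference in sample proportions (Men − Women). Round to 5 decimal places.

0.02779

SE₁ = √(p̂₁(1−p̂₁)/n₁) = √(0.3470·0.6530/962) = 0.01535; SE₂ = √(0.2240·0.7760/324) = 0.02316.
Independent samples: SE of the difference = √(SE₁² + SE₂²) = √(0.0002356225 + 0.0005363856) = 0.02779.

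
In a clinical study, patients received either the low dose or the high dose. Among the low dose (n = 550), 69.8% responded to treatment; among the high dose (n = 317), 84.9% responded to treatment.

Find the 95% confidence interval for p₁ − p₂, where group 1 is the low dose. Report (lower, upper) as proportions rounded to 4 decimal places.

(-0.2060, -0.0960)

The two standard errors are √(0.6980×0.3020/550) = 0.01958 and √(0.8490×0.1510/317) = 0.02011.
Because the samples are independent, SE_diff = √(0.01958² + 0.02011²) = 0.02807.
Using z* = 1.960 for 95%, ME = 1.960 × 0.02807 = 0.05502.
p̂₁ − p̂₂ = -0.1510; interval -0.1510 ± 0.05502 gives (-0.2060, -0.0960).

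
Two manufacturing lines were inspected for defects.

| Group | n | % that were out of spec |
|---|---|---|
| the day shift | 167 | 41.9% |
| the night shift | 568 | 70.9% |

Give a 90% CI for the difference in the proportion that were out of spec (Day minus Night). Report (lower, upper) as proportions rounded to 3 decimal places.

(-0.360, -0.220)

Each SE is √(p̂(1−p̂)/n): √(0.4190·0.5810/167) = 0.03818 and √(0.7090·0.2910/568) = 0.01906.
SE(p̂₁ − p̂₂) = √(SE₁² + SE₂²) = √(0.0014577124 + 0.0003632836) = 0.04267, since the two samples are independent.
At 90% confidence z* = 1.645; margin = 1.645 × 0.04267 = 0.07019.
The difference is 0.4190 − 0.7090 = -0.2900, so the interval is -0.2900 ± 0.07019 = (-0.360, -0.220).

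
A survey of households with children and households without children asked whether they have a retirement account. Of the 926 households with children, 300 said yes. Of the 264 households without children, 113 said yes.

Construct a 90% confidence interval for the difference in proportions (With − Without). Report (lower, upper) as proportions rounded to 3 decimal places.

(-0.160, -0.048)

p̂₁ = 300/926 = 0.3240 and p̂₂ = 113/264 = 0.4280.
SE₁ = √(p̂₁(1−p̂₁)/n₁) = √(0.3240·0.6760/926) = 0.01538; SE₂ = √(0.4280·0.5720/264) = 0.03045.
Independent samples: SE of the difference = √(SE₁² + SE₂²) = √(0.0002365444 + 0.0009272025) = 0.03411.
z* for 90% confidence is 1.645, so the margin of error is 1.645 × 0.03411 = 0.05611.
Point estimate p̂₁ − p̂₂ = 0.3240 − 0.4280 = -0.1040.
-0.1040 ± 0.05611 → (-0.160, -0.048).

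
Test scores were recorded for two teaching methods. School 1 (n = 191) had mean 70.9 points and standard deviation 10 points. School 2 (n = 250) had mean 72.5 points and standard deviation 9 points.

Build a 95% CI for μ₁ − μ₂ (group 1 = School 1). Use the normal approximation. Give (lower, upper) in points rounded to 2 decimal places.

(-3.40, 0.20)

Standard errors of each mean: 10/√191 = 0.7236 and 9/√250 = 0.5692.
SE(x̄₁ − x̄₂) = √(0.7236² + 0.5692²) = 0.9206 for independent samples with unequal variances.
With z* = 1.960, the margin is 1.960 × 0.9206 = 1.8044.
x̄₁ − x̄₂ = 70.9 − 72.5 = -1.6000; the interval is -1.6000 ± 1.8044 = (-3.40, 0.20).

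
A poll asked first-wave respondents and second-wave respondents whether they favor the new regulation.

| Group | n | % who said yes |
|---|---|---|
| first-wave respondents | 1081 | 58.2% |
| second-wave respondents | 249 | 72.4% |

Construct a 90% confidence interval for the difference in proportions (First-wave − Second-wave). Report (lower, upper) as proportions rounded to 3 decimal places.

(-0.195, -0.089)

Each SE is √(p̂(1−p̂)/n): √(0.5820·0.4180/1081) = 0.01500 and √(0.7240·0.2760/249) = 0.02833.
SE(p̂₁ − p̂₂) = √(SE₁² + SE₂²) = √(0.000225 + 0.0008025889) = 0.03206, since the two samples are independent.
At 90% confidence z* = 1.645; margin = 1.645 × 0.03206 = 0.05274.
The difference is 0.5820 − 0.7240 = -0.1420, so the interval is -0.1420 ± 0.05274 = (-0.195, -0.089).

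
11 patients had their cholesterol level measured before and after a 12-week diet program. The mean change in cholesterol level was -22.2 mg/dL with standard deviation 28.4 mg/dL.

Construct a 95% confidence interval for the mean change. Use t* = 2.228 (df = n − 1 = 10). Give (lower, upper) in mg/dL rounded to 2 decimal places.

(-41.28, -3.12)

This is a matched-pairs design, so SE = s_d/√n = 28.4/√11 = 8.5629.
Margin = 2.228 × 8.5629 = 19.0781; the interval is -22.2 ± 19.0781 = (-41.28, -3.12).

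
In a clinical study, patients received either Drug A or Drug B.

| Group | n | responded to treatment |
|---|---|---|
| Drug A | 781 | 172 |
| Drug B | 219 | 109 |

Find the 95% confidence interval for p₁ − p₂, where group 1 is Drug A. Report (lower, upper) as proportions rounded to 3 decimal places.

(-0.350, -0.205)

Sample proportions: 172/781 = 0.2202, 109/219 = 0.4977.
Each SE is √(p̂(1−p̂)/n): √(0.2202·0.7798/781) = 0.01483 and √(0.4977·0.5023/219) = 0.03379.
SE(p̂₁ − p̂₂) = √(SE₁² + SE₂²) = √(0.0002199289 + 0.0011417641) = 0.03690, since the two samples are independent.
At 95% confidence z* = 1.960; margin = 1.960 × 0.03690 = 0.07232.
The difference is 0.2202 − 0.4977 = -0.2775, so the interval is -0.2775 ± 0.07232 = (-0.350, -0.205).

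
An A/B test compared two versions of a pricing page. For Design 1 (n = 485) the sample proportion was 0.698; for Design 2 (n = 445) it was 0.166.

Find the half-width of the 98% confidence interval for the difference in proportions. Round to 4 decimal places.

Each SE is √(p̂(1−p̂)/n): √(0.6980·0.3020/485) = 0.02085 and √(0.1660·0.8340/445) = 0.01764.
SE(p̂₁ − p̂₂) = √(SE₁² + SE₂²) = √(0.0004347225 + 0.0003111696) = 0.02731, since the two samples are independent.
At 98% confidence z* = 2.326; margin = 2.326 × 0.02731 = 0.06352.

0.0635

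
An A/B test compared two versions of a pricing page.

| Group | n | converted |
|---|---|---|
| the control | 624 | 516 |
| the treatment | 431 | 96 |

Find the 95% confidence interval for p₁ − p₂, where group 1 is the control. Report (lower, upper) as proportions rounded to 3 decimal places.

(0.555, 0.653)

First, p̂₁ = 516/624 = 0.8269; p̂₂ = 96/431 = 0.2227.
The two standard errors are √(0.8269×0.1731/624) = 0.01515 and √(0.2227×0.7773/431) = 0.02004.
Because the samples are independent, SE_diff = √(0.01515² + 0.02004²) = 0.02512.
Using z* = 1.960 for 95%, ME = 1.960 × 0.02512 = 0.04924.
p̂₁ − p̂₂ = 0.6042; interval 0.6042 ± 0.04924 gives (0.555, 0.653).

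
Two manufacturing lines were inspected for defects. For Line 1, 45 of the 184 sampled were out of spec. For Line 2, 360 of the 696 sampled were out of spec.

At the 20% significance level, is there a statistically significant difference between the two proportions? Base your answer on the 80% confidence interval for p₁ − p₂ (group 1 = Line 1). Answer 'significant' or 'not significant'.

significant

p̂₁ = 45/184 = 0.2446 and p̂₂ = 360/696 = 0.5172.
SE₁ = √(p̂₁(1−p̂₁)/n₁) = √(0.2446·0.7554/184) = 0.03169; SE₂ = √(0.5172·0.4828/696) = 0.01894.
Independent samples: SE of the difference = √(SE₁² + SE₂²) = √(0.0010042561 + 0.0003587236) = 0.03692.
z* for 80% confidence is 1.282, so the margin of error is 1.282 × 0.03692 = 0.04733.
Point estimate p̂₁ − p̂₂ = 0.2446 − 0.5172 = -0.2726.
-0.2726 ± 0.04733 → (-0.31993, -0.22527).
The interval (-0.31993, -0.22527) does not contain 0, so the difference is significant.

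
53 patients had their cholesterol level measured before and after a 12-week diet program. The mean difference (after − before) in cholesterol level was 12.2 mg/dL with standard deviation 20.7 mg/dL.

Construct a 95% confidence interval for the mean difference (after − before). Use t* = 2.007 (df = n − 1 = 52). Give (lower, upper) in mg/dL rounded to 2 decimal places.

Paired design: SE = s_d/√n = 20.7/√53 = 2.8434.
t* = 2.007; margin of error = 2.007 × 2.8434 = 5.7067.
12.2 ± 5.7067 → (6.49, 17.91).

(6.49, 17.91)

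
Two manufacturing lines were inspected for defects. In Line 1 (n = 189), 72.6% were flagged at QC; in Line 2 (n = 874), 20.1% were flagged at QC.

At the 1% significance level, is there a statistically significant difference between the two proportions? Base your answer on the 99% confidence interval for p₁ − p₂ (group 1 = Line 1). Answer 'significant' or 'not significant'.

Each SE is √(p̂(1−p̂)/n): √(0.7260·0.2740/189) = 0.03244 and √(0.2010·0.7990/874) = 0.01356.
SE(p̂₁ − p̂₂) = √(SE₁² + SE₂²) = √(0.0010523536 + 0.0001838736) = 0.03516, since the two samples are independent.
At 99% confidence z* = 2.576; margin = 2.576 × 0.03516 = 0.09057.
The difference is 0.7260 − 0.2010 = 0.5250, so the interval is 0.5250 ± 0.09057 = (0.43443, 0.61557).
The interval (0.43443, 0.61557) does not contain 0, so the difference is significant.

significant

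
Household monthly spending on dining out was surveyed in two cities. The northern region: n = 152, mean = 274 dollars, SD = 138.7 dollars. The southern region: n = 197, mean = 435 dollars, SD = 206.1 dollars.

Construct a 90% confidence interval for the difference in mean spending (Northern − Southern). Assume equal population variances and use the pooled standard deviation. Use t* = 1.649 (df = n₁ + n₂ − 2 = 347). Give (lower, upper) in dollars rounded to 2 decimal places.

(-193.03, -128.97)

s_p = √[((n₁−1)s₁² + (n₂−1)s₂²)/(n₁+n₂−2)] = √[(151·138.7² + 196·206.1²)/347] = 179.9009.
SE = 179.9009·√(1/152 + 1/197) = 19.4219.
With t* = 1.649, margin = 1.649 × 19.4219 = 32.0267.
x̄₁ − x̄₂ = 274 − 435 = -161.0000; interval -161.0000 ± 32.0267 = (-193.03, -128.97).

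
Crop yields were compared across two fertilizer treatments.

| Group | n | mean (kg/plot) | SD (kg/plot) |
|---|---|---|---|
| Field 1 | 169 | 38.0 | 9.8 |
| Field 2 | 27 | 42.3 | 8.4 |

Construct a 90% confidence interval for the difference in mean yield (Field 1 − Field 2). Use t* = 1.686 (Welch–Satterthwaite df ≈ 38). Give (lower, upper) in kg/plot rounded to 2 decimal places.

(-7.31, -1.29)

Standard errors of each mean: 9.8/√169 = 0.7538 and 8.4/√27 = 1.6166.
SE(x̄₁ − x̄₂) = √(0.7538² + 1.6166²) = 1.7837 for independent samples with unequal variances.
With t* = 1.686, the margin is 1.686 × 1.7837 = 3.0073.
x̄₁ − x̄₂ = 38.0 − 42.3 = -4.3000; the interval is -4.3000 ± 3.0073 = (-7.31, -1.29).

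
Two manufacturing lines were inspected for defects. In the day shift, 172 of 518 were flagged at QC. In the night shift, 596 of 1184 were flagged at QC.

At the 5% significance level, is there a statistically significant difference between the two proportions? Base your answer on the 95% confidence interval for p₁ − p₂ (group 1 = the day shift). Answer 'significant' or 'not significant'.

First, p̂₁ = 172/518 = 0.3320; p̂₂ = 596/1184 = 0.5034.
The two standard errors are √(0.3320×0.6680/518) = 0.02069 and √(0.5034×0.4966/1184) = 0.01453.
Because the samples are independent, SE_diff = √(0.02069² + 0.01453²) = 0.02528.
Using z* = 1.960 for 95%, ME = 1.960 × 0.02528 = 0.04955.
p̂₁ − p̂₂ = -0.1714; interval -0.1714 ± 0.04955 gives (-0.22095, -0.12185).
The interval (-0.22095, -0.12185) does not contain 0, so the difference is significant.

significant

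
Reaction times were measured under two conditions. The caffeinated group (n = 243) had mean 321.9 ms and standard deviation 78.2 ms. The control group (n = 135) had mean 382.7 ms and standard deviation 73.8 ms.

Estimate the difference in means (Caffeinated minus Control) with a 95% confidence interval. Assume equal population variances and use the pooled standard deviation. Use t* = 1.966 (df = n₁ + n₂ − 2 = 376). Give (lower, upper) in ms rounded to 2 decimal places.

s_p = √[((n₁−1)s₁² + (n₂−1)s₂²)/(n₁+n₂−2)] = √[(242·78.2² + 134·73.8²)/376] = 76.6609.
SE = 76.6609·√(1/243 + 1/135) = 8.2291.
With t* = 1.966, margin = 1.966 × 8.2291 = 16.1784.
x̄₁ − x̄₂ = 321.9 − 382.7 = -60.8000; interval -60.8000 ± 16.1784 = (-76.98, -44.62).

(-76.98, -44.62)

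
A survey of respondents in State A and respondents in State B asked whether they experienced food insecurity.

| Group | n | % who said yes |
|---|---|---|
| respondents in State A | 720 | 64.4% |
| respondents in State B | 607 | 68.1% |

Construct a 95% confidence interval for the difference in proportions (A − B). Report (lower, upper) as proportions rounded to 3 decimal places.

(-0.088, 0.014)

Each SE is √(p̂(1−p̂)/n): √(0.6440·0.3560/720) = 0.01784 and √(0.6810·0.3190/607) = 0.01892.
SE(p̂₁ − p̂₂) = √(SE₁² + SE₂²) = √(0.0003182656 + 0.0003579664) = 0.02600, since the two samples are independent.
At 95% confidence z* = 1.960; margin = 1.960 × 0.02600 = 0.05096.
The difference is 0.6440 − 0.6810 = -0.0370, so the interval is -0.0370 ± 0.05096 = (-0.088, 0.014).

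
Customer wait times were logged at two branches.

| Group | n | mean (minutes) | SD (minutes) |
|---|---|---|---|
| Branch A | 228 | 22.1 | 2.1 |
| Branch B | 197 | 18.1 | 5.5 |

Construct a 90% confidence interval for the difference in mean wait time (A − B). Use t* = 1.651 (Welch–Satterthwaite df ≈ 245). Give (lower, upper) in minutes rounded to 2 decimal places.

Standard errors of each mean: 2.1/√228 = 0.1391 and 5.5/√197 = 0.3919.
SE(x̄₁ − x̄₂) = √(0.1391² + 0.3919²) = 0.4159 for independent samples with unequal variances.
With t* = 1.651, the margin is 1.651 × 0.4159 = 0.6867.
x̄₁ − x̄₂ = 22.1 − 18.1 = 4.0000; the interval is 4.0000 ± 0.6867 = (3.31, 4.69).

(3.31, 4.69)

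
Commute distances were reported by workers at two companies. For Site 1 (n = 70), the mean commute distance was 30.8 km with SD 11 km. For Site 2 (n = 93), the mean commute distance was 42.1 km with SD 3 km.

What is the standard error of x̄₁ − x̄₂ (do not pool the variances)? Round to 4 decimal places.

Per-group SEs: s₁/√n₁ = 11/√70 = 1.3148, s₂/√n₂ = 3/√93 = 0.3111.
Unpooled SE of the difference: √(1.72869904 + 0.09678321) = 1.3511.

1.3511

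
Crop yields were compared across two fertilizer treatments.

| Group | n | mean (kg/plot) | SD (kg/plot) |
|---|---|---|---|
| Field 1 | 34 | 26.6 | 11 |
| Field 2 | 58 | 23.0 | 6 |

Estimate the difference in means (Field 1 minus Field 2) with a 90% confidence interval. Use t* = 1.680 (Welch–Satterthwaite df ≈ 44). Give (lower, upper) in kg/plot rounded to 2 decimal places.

(0.17, 7.03)

Standard errors of each mean: 11/√34 = 1.8865 and 6/√58 = 0.7878.
SE(x̄₁ − x̄₂) = √(1.8865² + 0.7878²) = 2.0444 for independent samples with unequal variances.
With t* = 1.680, the margin is 1.680 × 2.0444 = 3.4346.
x̄₁ − x̄₂ = 26.6 − 23.0 = 3.6000; the interval is 3.6000 ± 3.4346 = (0.17, 7.03).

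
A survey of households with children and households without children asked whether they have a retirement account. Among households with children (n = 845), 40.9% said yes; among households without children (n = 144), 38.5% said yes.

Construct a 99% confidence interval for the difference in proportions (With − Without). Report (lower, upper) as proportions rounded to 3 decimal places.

Each SE is √(p̂(1−p̂)/n): √(0.4090·0.5910/845) = 0.01691 and √(0.3850·0.6150/144) = 0.04055.
SE(p̂₁ − p̂₂) = √(SE₁² + SE₂²) = √(0.0002859481 + 0.0016443025) = 0.04393, since the two samples are independent.
At 99% confidence z* = 2.576; margin = 2.576 × 0.04393 = 0.11316.
The difference is 0.4090 − 0.3850 = 0.0240, so the interval is 0.0240 ± 0.11316 = (-0.089, 0.137).

(-0.089, 0.137)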